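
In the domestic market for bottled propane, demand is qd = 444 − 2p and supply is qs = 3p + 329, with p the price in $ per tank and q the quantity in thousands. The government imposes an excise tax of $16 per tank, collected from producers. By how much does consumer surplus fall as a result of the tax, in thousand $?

Consumer surplus falls by $3728.64 thousand.

Without the tax, 444 − 2p = 3p + 329 gives 5p = 115, so p* = $23 and q* = 398.
With the tax collected from producers, supply shifts: qs = 3(p − 16) + 329.
New equilibrium: consumers pay $32.6, producers receive $16.6, q = 378.8. (Wedge: pb − ps = 16.)
ΔCS is the trapezoid between Q = 378.8 and Q = 398 of height $9.6: ½ · (398 + 378.8) · 9.6 = $3728.64.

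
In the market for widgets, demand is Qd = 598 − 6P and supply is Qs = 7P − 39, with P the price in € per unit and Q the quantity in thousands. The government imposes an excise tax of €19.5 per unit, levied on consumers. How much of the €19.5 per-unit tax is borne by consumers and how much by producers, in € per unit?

Before the tax: set 598 − 6P = 7P − 39 → P* = €49, Q* = 304.
With the tax collected from consumers, demand (in seller-price terms) shifts: Qd = 598 − 6(P + 19.5).
Solving gives Q = 241 with consumers paying €59.5 and producers receiving €40 (the €19.5 wedge).
Burden on consumers: €10.5; on producers: €9. (They sum to €19.5.)
The less price-elastic side of the market bears the larger share of a per-unit tax.

Consumers bear €10.5 per unit; producers bear €9 per unit.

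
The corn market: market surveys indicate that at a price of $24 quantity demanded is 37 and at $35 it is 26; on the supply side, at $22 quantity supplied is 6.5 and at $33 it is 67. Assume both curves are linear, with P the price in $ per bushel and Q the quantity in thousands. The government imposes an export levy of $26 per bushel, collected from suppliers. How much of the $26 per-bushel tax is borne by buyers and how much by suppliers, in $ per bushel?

Buyers bear $22 per bushel; suppliers bear $4 per bushel.

Demand slope: (26 − 37)/(35 − 24) = -1, so Qd = 61 − P.
Supply slope: (67 − 6.5)/(33 − 22) = 5.5, so Qs = 5.5P − 114.5.
Before the tax: set 61 − P = 5.5P − 114.5 → P* = $27, Q* = 34.
With the tax collected from suppliers, supply shifts: Qs = 5.5(P − 26) − 114.5.
New equilibrium: buyers pay $49, suppliers receive $23, Q = 12. (Wedge: Pb − Ps = 26.)
Burden on buyers: $22; on suppliers: $4. (They sum to $26.)
The less price-elastic side of the market bears the larger share of a per-unit tax.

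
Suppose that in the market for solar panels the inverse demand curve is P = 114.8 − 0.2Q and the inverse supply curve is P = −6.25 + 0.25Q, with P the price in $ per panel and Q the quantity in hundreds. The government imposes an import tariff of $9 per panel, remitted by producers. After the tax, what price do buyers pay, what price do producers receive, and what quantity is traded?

Buyers pay $65; producers receive $56; quantity = 249.

Rewrite in direct form: Qd = 574 − 5P and Qs = 4P + 25.
Before the tax: set 574 − 5P = 4P + 25 → P* = $61, Q* = 269.
With the tax collected from producers, supply shifts: Qs = 4(P − 9) + 25.
New equilibrium: buyers pay $65, producers receive $56, Q = 249. (Wedge: Pb − Ps = 9.)
The less price-elastic side of the market bears the larger share of a per-unit tax.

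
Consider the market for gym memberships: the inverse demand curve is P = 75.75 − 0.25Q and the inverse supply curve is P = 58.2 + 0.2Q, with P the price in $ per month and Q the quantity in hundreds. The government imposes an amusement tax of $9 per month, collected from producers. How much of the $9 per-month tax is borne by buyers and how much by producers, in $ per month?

Inverting to Q(P) form: Qd = 303 − 4P; Qs = 5P − 291.
Without the tax, 303 − 4P = 5P − 291 gives 9P = 594, so P* = $66 and Q* = 39.
With the tax collected from producers, supply shifts: Qs = 5(P − 9) − 291.
Solving gives Q = 19 with buyers paying $71 and producers receiving $62 (the $9 wedge).
Burden on buyers: $5; on producers: $4. (They sum to $9.)
The less price-elastic side of the market bears the larger share of a per-unit tax.

Buyers bear $5 per month; producers bear $4 per month.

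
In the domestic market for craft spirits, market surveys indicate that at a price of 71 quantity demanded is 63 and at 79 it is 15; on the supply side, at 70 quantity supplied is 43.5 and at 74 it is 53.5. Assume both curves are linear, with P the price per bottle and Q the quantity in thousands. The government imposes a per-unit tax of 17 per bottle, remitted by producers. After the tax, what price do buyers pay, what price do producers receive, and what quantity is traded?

Demand slope: (15 − 63)/(79 − 71) = -6, so Qd = 489 − 6P.
Supply slope: (53.5 − 43.5)/(74 − 70) = 2.5, so Qs = 2.5P − 131.5.
Before the tax: set 489 − 6P = 2.5P − 131.5 → P* = 73, Q* = 51.
With the tax collected from producers, supply shifts: Qs = 2.5(P − 17) − 131.5.
Solving gives Q = 21 with buyers paying 78 and producers receiving 61 (the 17 wedge).
The less price-elastic side of the market bears the larger share of a per-unit tax.

Buyers pay 78; producers receive 61; quantity = 21.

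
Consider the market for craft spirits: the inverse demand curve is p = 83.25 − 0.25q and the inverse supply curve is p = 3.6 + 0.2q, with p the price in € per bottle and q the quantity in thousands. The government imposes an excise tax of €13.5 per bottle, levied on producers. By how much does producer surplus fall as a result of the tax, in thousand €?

Producer surplus falls by €972 thousand.

Rewrite in direct form: qd = 333 − 4p and qs = 5p − 18.
Before the tax: set 333 − 4p = 5p − 18 → p* = €39, q* = 177.
With the tax collected from producers, supply shifts: qs = 5(p − 13.5) − 18.
New equilibrium: buyers pay €46.5, producers receive €33, q = 147. (Wedge: pb − ps = 13.5.)
ΔPS is the trapezoid between Q = 147 and Q = 177 of height €6: ½ · (177 + 147) · 6 = €972.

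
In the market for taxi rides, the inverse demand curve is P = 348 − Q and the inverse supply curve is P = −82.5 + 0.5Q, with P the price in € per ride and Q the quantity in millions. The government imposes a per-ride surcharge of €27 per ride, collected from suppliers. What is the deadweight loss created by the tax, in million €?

Deadweight loss = €243 million.

Inverting to Q(P) form: Qd = 348 − P; Qs = 2P + 165.
Without the tax, 348 − P = 2P + 165 gives 3P = 183, so P* = €61 and Q* = 287.
With the tax collected from suppliers, supply shifts: Qs = 2(P − 27) + 165.
Solving gives Q = 269 with consumers paying €79 and suppliers receiving €52 (the €27 wedge).
Quantity falls by |ΔQ| = |287 − 269| = 18.
DWL = ½ · t · |ΔQ| = ½ · 27 · 18 = €243.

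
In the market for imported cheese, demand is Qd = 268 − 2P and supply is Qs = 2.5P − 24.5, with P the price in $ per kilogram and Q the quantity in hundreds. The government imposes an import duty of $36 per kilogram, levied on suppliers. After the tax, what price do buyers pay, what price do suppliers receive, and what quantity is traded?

Without the tax, 268 − 2P = 2.5P − 24.5 gives 4.5P = 292.5, so P* = $65 and Q* = 138.
With the tax collected from suppliers, supply shifts: Qs = 2.5(P − 36) − 24.5.
New equilibrium: buyers pay $85, suppliers receive $49, Q = 98. (Wedge: Pb − Ps = 36.)

Buyers pay $85; suppliers receive $49; quantity = 98.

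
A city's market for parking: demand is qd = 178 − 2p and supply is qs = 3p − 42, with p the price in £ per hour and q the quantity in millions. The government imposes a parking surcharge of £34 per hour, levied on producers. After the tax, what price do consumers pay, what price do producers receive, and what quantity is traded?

Without the tax, 178 − 2p = 3p − 42 gives 5p = 220, so p* = £44 and q* = 90.
With the tax collected from producers, supply shifts: qs = 3(p − 34) − 42.
Solving gives q = 49.2 with consumers paying £64.4 and producers receiving £30.4 (the £34 wedge).

Consumers pay £64.4; producers receive £30.4; quantity = 49.2.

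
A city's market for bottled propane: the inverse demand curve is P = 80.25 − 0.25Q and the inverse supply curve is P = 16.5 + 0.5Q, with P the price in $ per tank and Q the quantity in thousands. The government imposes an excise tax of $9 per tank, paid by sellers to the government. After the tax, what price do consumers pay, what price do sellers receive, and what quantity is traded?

Rewrite in direct form: Qd = 321 − 4P and Qs = 2P − 33.
Before the tax: set 321 − 4P = 2P − 33 → P* = $59, Q* = 85.
With the tax collected from sellers, supply shifts: Qs = 2(P − 9) − 33.
New equilibrium: consumers pay $62, sellers receive $53, Q = 73. (Wedge: Pb − Ps = 9.)
The less price-elastic side of the market bears the larger share of a per-unit tax.

Consumers pay $62; sellers receive $53; quantity = 73.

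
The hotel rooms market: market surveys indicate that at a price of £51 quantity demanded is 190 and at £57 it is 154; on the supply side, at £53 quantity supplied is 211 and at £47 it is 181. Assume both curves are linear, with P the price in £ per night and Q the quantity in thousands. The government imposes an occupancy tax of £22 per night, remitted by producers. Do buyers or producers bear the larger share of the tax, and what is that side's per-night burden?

Demand slope: (154 − 190)/(57 − 51) = -6, so Qd = 496 − 6P.
Supply slope: (181 − 211)/(47 − 53) = 5, so Qs = 5P − 54.
Without the tax, 496 − 6P = 5P − 54 gives 11P = 550, so P* = £50 and Q* = 196.
With the tax collected from producers, supply shifts: Qs = 5(P − 22) − 54.
New equilibrium: buyers pay £60, producers receive £38, Q = 136. (Wedge: Pb − Ps = 22.)
Per-night burden: buyers £10, producers £12.
Producers take the larger share because supply is less price-elastic here (demand slope 6 vs supply slope 5).
The less price-elastic side of the market bears the larger share of a per-unit tax.

Producers bear the larger share: £12 per night.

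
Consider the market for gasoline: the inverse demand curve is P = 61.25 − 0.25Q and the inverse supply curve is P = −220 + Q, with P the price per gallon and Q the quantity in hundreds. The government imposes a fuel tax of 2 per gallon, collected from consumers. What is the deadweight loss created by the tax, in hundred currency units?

Deadweight loss = 1.6 hundred.

Rewrite in direct form: Qd = 245 − 4P and Qs = P + 220.
Before the tax: set 245 − 4P = P + 220 → P* = 5, Q* = 225.
With the tax collected from consumers, demand (in seller-price terms) shifts: Qd = 245 − 4(P + 2).
New equilibrium: consumers pay 5.4, producers receive 3.4, Q = 223.4. (Wedge: Pb − Ps = 2.)
Quantity falls by |ΔQ| = |225 − 223.4| = 1.6.
DWL = ½ · t · |ΔQ| = ½ · 2 · 1.6 = 1.6.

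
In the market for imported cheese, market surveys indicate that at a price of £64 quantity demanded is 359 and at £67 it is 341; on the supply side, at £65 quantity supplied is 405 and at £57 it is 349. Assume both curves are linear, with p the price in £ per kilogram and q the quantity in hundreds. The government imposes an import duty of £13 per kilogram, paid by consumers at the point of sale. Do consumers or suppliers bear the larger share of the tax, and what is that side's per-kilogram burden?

Consumers bear the larger share: £7 per kilogram.

Demand slope: (341 − 359)/(67 − 64) = -6, so qd = 743 − 6p.
Supply slope: (349 − 405)/(57 − 65) = 7, so qs = 7p − 50.
Before the tax: set 743 − 6p = 7p − 50 → p* = £61, q* = 377.
With the tax collected from consumers, demand (in seller-price terms) shifts: qd = 743 − 6(p + 13).
New equilibrium: consumers pay £68, suppliers receive £55, q = 335. (Wedge: pb − ps = 13.)
Per-kilogram burden: consumers £7, suppliers £6.
Consumers take the larger share because demand is less price-elastic here (demand slope 6 vs supply slope 7).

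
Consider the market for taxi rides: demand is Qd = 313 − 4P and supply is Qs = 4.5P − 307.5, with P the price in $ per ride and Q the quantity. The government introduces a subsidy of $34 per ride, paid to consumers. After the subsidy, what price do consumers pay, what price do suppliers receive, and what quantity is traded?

Without the subsidy, 313 − 4P = 4.5P − 307.5 gives 8.5P = 620.5, so P* = $73 and Q* = 21.
With a per-unit subsidy paid to consumers, each effectively pays P − 34, so demand becomes Qd = 313 − 4(P − 34).
Solving gives Q = 93 with consumers paying $55 and suppliers receiving $89 (the $34 wedge).

Consumers pay $55; suppliers receive $89; quantity = 93.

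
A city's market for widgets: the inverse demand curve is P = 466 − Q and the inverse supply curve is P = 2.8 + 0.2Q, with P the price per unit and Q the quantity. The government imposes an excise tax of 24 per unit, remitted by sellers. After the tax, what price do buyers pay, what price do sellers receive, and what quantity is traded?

Buyers pay 100; sellers receive 76; quantity = 366.

Rewrite in direct form: Qd = 466 − P and Qs = 5P − 14.
Before the tax: set 466 − P = 5P − 14 → P* = 80, Q* = 386.
With the tax collected from sellers, supply shifts: Qs = 5(P − 24) − 14.
New equilibrium: buyers pay 100, sellers receive 76, Q = 366. (Wedge: Pb − Ps = 24.)
The less price-elastic side of the market bears the larger share of a per-unit tax.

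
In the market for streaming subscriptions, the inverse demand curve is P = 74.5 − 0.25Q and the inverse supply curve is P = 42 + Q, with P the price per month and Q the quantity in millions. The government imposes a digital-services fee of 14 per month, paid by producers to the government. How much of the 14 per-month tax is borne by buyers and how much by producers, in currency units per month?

Rewrite in direct form: Qd = 298 − 4P and Qs = P − 42.
Without the tax, 298 − 4P = P − 42 gives 5P = 340, so P* = 68 and Q* = 26.
With the tax collected from producers, supply shifts: Qs = (P − 14) − 42.
New equilibrium: buyers pay 70.8, producers receive 56.8, Q = 14.8. (Wedge: Pb − Ps = 14.)
Burden on buyers: 2.8; on producers: 11.2. (They sum to 14.)
The less price-elastic side of the market bears the larger share of a per-unit tax.

Buyers bear 2.8 per month; producers bear 11.2 per month.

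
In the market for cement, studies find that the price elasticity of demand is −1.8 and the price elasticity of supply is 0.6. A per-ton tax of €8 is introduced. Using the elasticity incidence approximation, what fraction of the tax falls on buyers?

Incidence ratio: buyers' share ≈ εs / (εs + |εd|) = 0.6 / (0.6 + 1.8) = 0.25.
Supply is the less elastic side, so buyers bear the smaller share.

Buyers' share ≈ 0.25.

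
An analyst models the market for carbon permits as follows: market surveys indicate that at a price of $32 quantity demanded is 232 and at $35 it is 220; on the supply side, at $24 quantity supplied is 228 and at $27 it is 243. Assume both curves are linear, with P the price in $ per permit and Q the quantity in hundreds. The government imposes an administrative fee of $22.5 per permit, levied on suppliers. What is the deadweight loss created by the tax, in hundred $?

Deadweight loss = $562.5 hundred.

Demand slope: (220 − 232)/(35 − 32) = -4, so Qd = 360 − 4P.
Supply slope: (243 − 228)/(27 − 24) = 5, so Qs = 5P + 108.
Before the tax: set 360 − 4P = 5P + 108 → P* = $28, Q* = 248.
With the tax collected from suppliers, supply shifts: Qs = 5(P − 22.5) + 108.
New equilibrium: consumers pay $40.5, suppliers receive $18, Q = 198. (Wedge: Pb − Ps = 22.5.)
Quantity falls by |ΔQ| = |248 − 198| = 50.
DWL = ½ · t · |ΔQ| = ½ · 22.5 · 50 = $562.5.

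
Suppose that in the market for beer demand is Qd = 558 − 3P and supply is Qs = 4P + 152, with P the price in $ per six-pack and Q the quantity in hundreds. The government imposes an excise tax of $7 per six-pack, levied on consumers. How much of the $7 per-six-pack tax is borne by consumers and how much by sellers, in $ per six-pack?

Consumers bear $4 per six-pack; sellers bear $3 per six-pack.

Before the tax: set 558 − 3P = 4P + 152 → P* = $58, Q* = 384.
With the tax collected from consumers, demand (in seller-price terms) shifts: Qd = 558 − 3(P + 7).
Solving gives Q = 372 with consumers paying $62 and sellers receiving $55 (the $7 wedge).
Burden on consumers: $4; on sellers: $3. (They sum to $7.)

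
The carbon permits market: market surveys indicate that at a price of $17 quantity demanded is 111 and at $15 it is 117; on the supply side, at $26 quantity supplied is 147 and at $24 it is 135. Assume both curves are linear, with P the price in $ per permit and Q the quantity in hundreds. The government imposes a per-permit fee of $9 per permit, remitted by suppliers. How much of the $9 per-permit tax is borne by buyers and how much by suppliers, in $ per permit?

Buyers bear $6 per permit; suppliers bear $3 per permit.

Demand slope: (117 − 111)/(15 − 17) = -3, so Qd = 162 − 3P.
Supply slope: (135 − 147)/(24 − 26) = 6, so Qs = 6P − 9.
Before the tax: set 162 − 3P = 6P − 9 → P* = $19, Q* = 105.
With the tax collected from suppliers, supply shifts: Qs = 6(P − 9) − 9.
Solving gives Q = 87 with buyers paying $25 and suppliers receiving $16 (the $9 wedge).
Burden on buyers: $6; on suppliers: $3. (They sum to $9.)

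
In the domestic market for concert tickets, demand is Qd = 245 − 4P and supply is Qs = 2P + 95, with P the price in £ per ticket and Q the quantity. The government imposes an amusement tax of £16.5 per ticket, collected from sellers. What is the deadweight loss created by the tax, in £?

Without the tax, 245 − 4P = 2P + 95 gives 6P = 150, so P* = £25 and Q* = 145.
With the tax collected from sellers, supply shifts: Qs = 2(P − 16.5) + 95.
Solving gives Q = 123 with consumers paying £30.5 and sellers receiving £14 (the £16.5 wedge).
Quantity falls by |ΔQ| = |145 − 123| = 22.
DWL = ½ · t · |ΔQ| = ½ · 16.5 · 22 = £181.5.

Deadweight loss = £181.5.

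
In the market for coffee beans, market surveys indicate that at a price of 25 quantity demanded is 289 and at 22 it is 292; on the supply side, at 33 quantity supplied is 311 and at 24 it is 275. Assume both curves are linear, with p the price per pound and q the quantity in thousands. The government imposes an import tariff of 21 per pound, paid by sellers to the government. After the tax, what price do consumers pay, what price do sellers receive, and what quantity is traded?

Consumers pay 43.8; sellers receive 22.8; quantity = 270.2.

Demand slope: (292 − 289)/(22 − 25) = -1, so qd = 314 − p.
Supply slope: (275 − 311)/(24 − 33) = 4, so qs = 4p + 179.
Before the tax: set 314 − p = 4p + 179 → p* = 27, q* = 287.
With the tax collected from sellers, supply shifts: qs = 4(p − 21) + 179.
New equilibrium: consumers pay 43.8, sellers receive 22.8, q = 270.2. (Wedge: pb − ps = 21.)
The less price-elastic side of the market bears the larger share of a per-unit tax.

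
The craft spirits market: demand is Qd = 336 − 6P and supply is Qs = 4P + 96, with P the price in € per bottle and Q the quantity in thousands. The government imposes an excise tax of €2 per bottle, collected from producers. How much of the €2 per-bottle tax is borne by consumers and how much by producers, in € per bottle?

Consumers bear €0.8 per bottle; producers bear €1.2 per bottle.

Without the tax, 336 − 6P = 4P + 96 gives 10P = 240, so P* = €24 and Q* = 192.
With the tax collected from producers, supply shifts: Qs = 4(P − 2) + 96.
Solving gives Q = 187.2 with consumers paying €24.8 and producers receiving €22.8 (the €2 wedge).
Burden on consumers: €0.8; on producers: €1.2. (They sum to €2.)
The less price-elastic side of the market bears the larger share of a per-unit tax.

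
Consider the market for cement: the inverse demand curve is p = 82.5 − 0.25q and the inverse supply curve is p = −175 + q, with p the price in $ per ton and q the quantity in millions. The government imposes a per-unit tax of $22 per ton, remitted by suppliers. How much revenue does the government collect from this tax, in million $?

Tax revenue = $4144.8 million.

Inverting to q(p) form: qd = 330 − 4p; qs = p + 175.
Before the tax: set 330 − 4p = p + 175 → p* = $31, q* = 206.
With the tax collected from suppliers, supply shifts: qs = (p − 22) + 175.
Solving gives q = 188.4 with consumers paying $35.4 and suppliers receiving $13.4 (the $22 wedge).
Revenue = t · Q = 22 · 188.4 = $4144.8.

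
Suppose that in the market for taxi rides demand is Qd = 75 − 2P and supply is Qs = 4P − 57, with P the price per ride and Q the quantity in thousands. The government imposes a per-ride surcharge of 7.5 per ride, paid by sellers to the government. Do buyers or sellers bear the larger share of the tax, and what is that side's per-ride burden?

Without the tax, 75 − 2P = 4P − 57 gives 6P = 132, so P* = 22 and Q* = 31.
With the tax collected from sellers, supply shifts: Qs = 4(P − 7.5) − 57.
Solving gives Q = 21 with buyers paying 27 and sellers receiving 19.5 (the 7.5 wedge).
Per-ride burden: buyers 5, sellers 2.5.
Buyers take the larger share because demand is less price-elastic here (demand slope 2 vs supply slope 4).
The less price-elastic side of the market bears the larger share of a per-unit tax.

Buyers bear the larger share: 5 per ride.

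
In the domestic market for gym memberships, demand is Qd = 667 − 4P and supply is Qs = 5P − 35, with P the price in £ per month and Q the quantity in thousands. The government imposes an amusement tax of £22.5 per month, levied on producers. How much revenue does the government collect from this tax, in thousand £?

Tax revenue = £6862.5 thousand.

Without the tax, 667 − 4P = 5P − 35 gives 9P = 702, so P* = £78 and Q* = 355.
With the tax collected from producers, supply shifts: Qs = 5(P − 22.5) − 35.
New equilibrium: consumers pay £90.5, producers receive £68, Q = 305. (Wedge: Pb − Ps = 22.5.)
Revenue = t · Q = 22.5 · 305 = £6862.5.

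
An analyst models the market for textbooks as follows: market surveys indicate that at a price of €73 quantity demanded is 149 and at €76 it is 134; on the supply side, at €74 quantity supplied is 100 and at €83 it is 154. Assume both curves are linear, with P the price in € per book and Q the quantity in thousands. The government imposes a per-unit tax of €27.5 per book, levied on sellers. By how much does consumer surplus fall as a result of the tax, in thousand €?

Consumer surplus falls by €1297.5 thousand.

Demand slope: (134 − 149)/(76 − 73) = -5, so Qd = 514 − 5P.
Supply slope: (154 − 100)/(83 − 74) = 6, so Qs = 6P − 344.
Without the tax, 514 − 5P = 6P − 344 gives 11P = 858, so P* = €78 and Q* = 124.
With the tax collected from sellers, supply shifts: Qs = 6(P − 27.5) − 344.
New equilibrium: consumers pay €93, sellers receive €65.5, Q = 49. (Wedge: Pb − Ps = 27.5.)
ΔCS is the trapezoid between Q = 49 and Q = 124 of height €15: ½ · (124 + 49) · 15 = €1297.5.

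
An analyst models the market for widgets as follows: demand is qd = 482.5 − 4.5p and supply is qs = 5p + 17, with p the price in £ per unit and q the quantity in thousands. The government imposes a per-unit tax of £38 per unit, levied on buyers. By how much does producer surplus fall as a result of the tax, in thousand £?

Producer surplus falls by £3906 thousand.

Before the tax: set 482.5 − 4.5p = 5p + 17 → p* = £49, q* = 262.
With the tax collected from buyers, demand (in seller-price terms) shifts: qd = 482.5 − 4.5(p + 38).
New equilibrium: buyers pay £69, sellers receive £31, q = 172. (Wedge: pb − ps = 38.)
ΔPS is the trapezoid between Q = 172 and Q = 262 of height £18: ½ · (262 + 172) · 18 = £3906.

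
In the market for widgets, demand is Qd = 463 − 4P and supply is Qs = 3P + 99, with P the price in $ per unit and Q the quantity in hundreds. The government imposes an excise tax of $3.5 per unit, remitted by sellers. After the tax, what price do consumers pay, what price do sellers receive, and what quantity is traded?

Consumers pay $53.5; sellers receive $50; quantity = 249.

Before the tax: set 463 − 4P = 3P + 99 → P* = $52, Q* = 255.
With the tax collected from sellers, supply shifts: Qs = 3(P − 3.5) + 99.
New equilibrium: consumers pay $53.5, sellers receive $50, Q = 249. (Wedge: Pb − Ps = 3.5.)
The less price-elastic side of the market bears the larger share of a per-unit tax.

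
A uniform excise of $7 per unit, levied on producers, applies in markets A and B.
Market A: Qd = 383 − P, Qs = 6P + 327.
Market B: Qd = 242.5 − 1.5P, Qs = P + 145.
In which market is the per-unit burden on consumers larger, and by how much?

Market A, by $3.2.

Market A: pre-tax P* = $8, Q* = 375; post-tax Q = 369; per-unit burden on consumers = $6.
Market B: pre-tax P* = $39, Q* = 184; post-tax Q = 179.8; per-unit burden on consumers = $2.8.
Difference: $6 vs $2.8 → market A is larger by $3.2.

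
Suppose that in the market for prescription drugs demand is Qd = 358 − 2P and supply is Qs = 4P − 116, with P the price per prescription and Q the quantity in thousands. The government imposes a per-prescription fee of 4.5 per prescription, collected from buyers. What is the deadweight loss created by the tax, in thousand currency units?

Without the tax, 358 − 2P = 4P − 116 gives 6P = 474, so P* = 79 and Q* = 200.
With the tax collected from buyers, demand (in seller-price terms) shifts: Qd = 358 − 2(P + 4.5).
Solving gives Q = 194 with buyers paying 82 and sellers receiving 77.5 (the 4.5 wedge).
Quantity falls by |ΔQ| = |200 − 194| = 6.
DWL = ½ · t · |ΔQ| = ½ · 4.5 · 6 = 13.5.

Deadweight loss = 13.5 thousand.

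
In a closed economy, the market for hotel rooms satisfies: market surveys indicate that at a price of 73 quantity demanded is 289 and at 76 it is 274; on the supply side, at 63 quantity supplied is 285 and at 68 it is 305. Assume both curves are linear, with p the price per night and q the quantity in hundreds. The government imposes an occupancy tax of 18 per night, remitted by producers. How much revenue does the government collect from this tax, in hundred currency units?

Tax revenue = 4842 hundred.

Demand slope: (274 − 289)/(76 − 73) = -5, so qd = 654 − 5p.
Supply slope: (305 − 285)/(68 − 63) = 4, so qs = 4p + 33.
Before the tax: set 654 − 5p = 4p + 33 → p* = 69, q* = 309.
With the tax collected from producers, supply shifts: qs = 4(p − 18) + 33.
Solving gives q = 269 with consumers paying 77 and producers receiving 59 (the 18 wedge).
Revenue = t · Q = 18 · 269 = 4842.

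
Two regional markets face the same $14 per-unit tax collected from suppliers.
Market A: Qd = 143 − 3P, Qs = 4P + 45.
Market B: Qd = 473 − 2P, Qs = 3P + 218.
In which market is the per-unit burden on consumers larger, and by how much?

Market A: pre-tax P* = $14, Q* = 101; post-tax Q = 77; per-unit burden on consumers = $8.
Market B: pre-tax P* = $51, Q* = 371; post-tax Q = 354.2; per-unit burden on consumers = $8.4.
Difference: $8 vs $8.4 → market B is larger by $0.4.

Market B, by $0.4.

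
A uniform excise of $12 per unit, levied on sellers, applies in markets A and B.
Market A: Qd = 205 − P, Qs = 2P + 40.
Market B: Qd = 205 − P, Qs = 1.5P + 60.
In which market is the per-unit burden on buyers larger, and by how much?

Market A: pre-tax P* = $55, Q* = 150; post-tax Q = 142; per-unit burden on buyers = $8.
Market B: pre-tax P* = $58, Q* = 147; post-tax Q = 139.8; per-unit burden on buyers = $7.2.
Difference: $8 vs $7.2 → market A is larger by $0.8.

Market A, by $0.8.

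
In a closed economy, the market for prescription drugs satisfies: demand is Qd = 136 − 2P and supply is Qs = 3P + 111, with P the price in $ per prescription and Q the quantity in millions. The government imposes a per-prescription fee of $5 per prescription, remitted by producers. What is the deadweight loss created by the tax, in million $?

Before the tax: set 136 − 2P = 3P + 111 → P* = $5, Q* = 126.
With the tax collected from producers, supply shifts: Qs = 3(P − 5) + 111.
Solving gives Q = 120 with buyers paying $8 and producers receiving $3 (the $5 wedge).
Quantity falls by |ΔQ| = |126 − 120| = 6.
DWL = ½ · t · |ΔQ| = ½ · 5 · 6 = $15.

Deadweight loss = $15 million.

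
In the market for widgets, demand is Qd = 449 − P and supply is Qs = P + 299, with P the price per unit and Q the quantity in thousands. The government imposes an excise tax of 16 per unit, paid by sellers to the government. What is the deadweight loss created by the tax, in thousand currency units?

Before the tax: set 449 − P = P + 299 → P* = 75, Q* = 374.
With the tax collected from sellers, supply shifts: Qs = (P − 16) + 299.
New equilibrium: consumers pay 83, sellers receive 67, Q = 366. (Wedge: Pb − Ps = 16.)
Quantity falls by |ΔQ| = |374 − 366| = 8.
DWL = ½ · t · |ΔQ| = ½ · 16 · 8 = 64.

Deadweight loss = 64 thousand.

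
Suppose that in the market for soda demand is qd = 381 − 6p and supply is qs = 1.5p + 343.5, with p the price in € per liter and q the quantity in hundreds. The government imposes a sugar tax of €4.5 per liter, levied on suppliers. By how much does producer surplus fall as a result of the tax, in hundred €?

Producer surplus falls by €1253.88 hundred.

Before the tax: set 381 − 6p = 1.5p + 343.5 → p* = €5, q* = 351.
With the tax collected from suppliers, supply shifts: qs = 1.5(p − 4.5) + 343.5.
Solving gives q = 345.6 with consumers paying €5.9 and suppliers receiving €1.4 (the €4.5 wedge).
ΔPS is the trapezoid between Q = 345.6 and Q = 351 of height €3.6: ½ · (351 + 345.6) · 3.6 = €1253.88.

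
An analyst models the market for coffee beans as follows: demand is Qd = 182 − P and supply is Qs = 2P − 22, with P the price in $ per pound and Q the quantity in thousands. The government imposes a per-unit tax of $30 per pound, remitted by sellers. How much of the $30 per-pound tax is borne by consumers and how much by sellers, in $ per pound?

Consumers bear $20 per pound; sellers bear $10 per pound.

Without the tax, 182 − P = 2P − 22 gives 3P = 204, so P* = $68 and Q* = 114.
With the tax collected from sellers, supply shifts: Qs = 2(P − 30) − 22.
New equilibrium: consumers pay $88, sellers receive $58, Q = 94. (Wedge: Pb − Ps = 30.)
Burden on consumers: $20; on sellers: $10. (They sum to $30.)
The less price-elastic side of the market bears the larger share of a per-unit tax.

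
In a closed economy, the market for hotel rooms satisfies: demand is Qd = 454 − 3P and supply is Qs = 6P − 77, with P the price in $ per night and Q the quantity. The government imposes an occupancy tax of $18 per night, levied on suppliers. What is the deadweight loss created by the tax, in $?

Deadweight loss = $324.

Before the tax: set 454 − 3P = 6P − 77 → P* = $59, Q* = 277.
With the tax collected from suppliers, supply shifts: Qs = 6(P − 18) − 77.
Solving gives Q = 241 with consumers paying $71 and suppliers receiving $53 (the $18 wedge).
Quantity falls by |ΔQ| = |277 − 241| = 36.
DWL = ½ · t · |ΔQ| = ½ · 18 · 36 = $324.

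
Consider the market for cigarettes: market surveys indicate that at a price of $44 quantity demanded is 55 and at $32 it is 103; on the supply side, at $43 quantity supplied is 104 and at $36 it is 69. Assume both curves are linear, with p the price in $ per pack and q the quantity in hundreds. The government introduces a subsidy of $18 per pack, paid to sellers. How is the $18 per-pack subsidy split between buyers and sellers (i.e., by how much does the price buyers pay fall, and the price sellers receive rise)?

Demand slope: (103 − 55)/(32 − 44) = -4, so qd = 231 − 4p.
Supply slope: (69 − 104)/(36 − 43) = 5, so qs = 5p − 111.
Without the subsidy, 231 − 4p = 5p − 111 gives 9p = 342, so p* = $38 and q* = 79.
With a per-unit subsidy paid to sellers, each receives p + 18 per unit sold, so supply becomes qs = 5(p + 18) − 111.
Solving gives q = 119 with buyers paying $28 and sellers receiving $46 (the $18 wedge).
Gain to buyers: $10; to sellers: $8. (They sum to $18.)

Buyers gain $10 per pack; sellers gain $8 per pack.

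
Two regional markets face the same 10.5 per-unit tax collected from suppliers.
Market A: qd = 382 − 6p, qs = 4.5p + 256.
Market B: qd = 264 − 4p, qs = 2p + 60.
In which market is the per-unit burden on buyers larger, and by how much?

Market A: pre-tax p* = 12, q* = 310; post-tax q = 283; per-unit burden on buyers = 4.5.
Market B: pre-tax p* = 34, q* = 128; post-tax q = 114; per-unit burden on buyers = 3.5.
Difference: 4.5 vs 3.5 → market A is larger by 1.

Market A, by 1.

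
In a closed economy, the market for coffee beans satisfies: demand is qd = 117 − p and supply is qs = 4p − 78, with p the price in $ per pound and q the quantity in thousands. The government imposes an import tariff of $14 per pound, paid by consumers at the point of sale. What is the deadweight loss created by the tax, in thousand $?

Without the tax, 117 − p = 4p − 78 gives 5p = 195, so p* = $39 and q* = 78.
With the tax collected from consumers, demand (in seller-price terms) shifts: qd = 117 − (p + 14).
Solving gives q = 66.8 with consumers paying $50.2 and suppliers receiving $36.2 (the $14 wedge).
Quantity falls by |ΔQ| = |78 − 66.8| = 11.2.
DWL = ½ · t · |ΔQ| = ½ · 14 · 11.2 = $78.4.

Deadweight loss = $78.4 thousand.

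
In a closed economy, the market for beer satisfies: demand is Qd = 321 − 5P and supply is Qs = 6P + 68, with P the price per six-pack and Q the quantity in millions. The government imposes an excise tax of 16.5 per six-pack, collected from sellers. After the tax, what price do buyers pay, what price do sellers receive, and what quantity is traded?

Before the tax: set 321 − 5P = 6P + 68 → P* = 23, Q* = 206.
With the tax collected from sellers, supply shifts: Qs = 6(P − 16.5) + 68.
New equilibrium: buyers pay 32, sellers receive 15.5, Q = 161. (Wedge: Pb − Ps = 16.5.)

Buyers pay 32; sellers receive 15.5; quantity = 161.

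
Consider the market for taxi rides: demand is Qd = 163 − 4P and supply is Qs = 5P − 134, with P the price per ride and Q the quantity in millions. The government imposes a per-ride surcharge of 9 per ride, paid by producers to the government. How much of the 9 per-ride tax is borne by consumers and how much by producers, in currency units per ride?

Before the tax: set 163 − 4P = 5P − 134 → P* = 33, Q* = 31.
With the tax collected from producers, supply shifts: Qs = 5(P − 9) − 134.
New equilibrium: consumers pay 38, producers receive 29, Q = 11. (Wedge: Pb − Ps = 9.)
Burden on consumers: 5; on producers: 4. (They sum to 9.)
The less price-elastic side of the market bears the larger share of a per-unit tax.

Consumers bear 5 per ride; producers bear 4 per ride.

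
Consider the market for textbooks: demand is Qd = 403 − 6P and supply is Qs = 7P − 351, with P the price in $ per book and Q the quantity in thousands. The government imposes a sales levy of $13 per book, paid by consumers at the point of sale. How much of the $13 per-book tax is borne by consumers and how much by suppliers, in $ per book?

Consumers bear $7 per book; suppliers bear $6 per book.

Before the tax: set 403 − 6P = 7P − 351 → P* = $58, Q* = 55.
With the tax collected from consumers, demand (in seller-price terms) shifts: Qd = 403 − 6(P + 13).
Solving gives Q = 13 with consumers paying $65 and suppliers receiving $52 (the $13 wedge).
Burden on consumers: $7; on suppliers: $6. (They sum to $13.)
The less price-elastic side of the market bears the larger share of a per-unit tax.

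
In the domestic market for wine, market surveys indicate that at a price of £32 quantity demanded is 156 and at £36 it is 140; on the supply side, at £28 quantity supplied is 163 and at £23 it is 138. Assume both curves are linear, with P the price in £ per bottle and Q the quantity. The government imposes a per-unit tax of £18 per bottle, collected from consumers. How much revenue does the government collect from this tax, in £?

Tax revenue = £2304.

Demand slope: (140 − 156)/(36 − 32) = -4, so Qd = 284 − 4P.
Supply slope: (138 − 163)/(23 − 28) = 5, so Qs = 5P + 23.
Before the tax: set 284 − 4P = 5P + 23 → P* = £29, Q* = 168.
With the tax collected from consumers, demand (in seller-price terms) shifts: Qd = 284 − 4(P + 18).
Solving gives Q = 128 with consumers paying £39 and suppliers receiving £21 (the £18 wedge).
Revenue = t · Q = 18 · 128 = £2304.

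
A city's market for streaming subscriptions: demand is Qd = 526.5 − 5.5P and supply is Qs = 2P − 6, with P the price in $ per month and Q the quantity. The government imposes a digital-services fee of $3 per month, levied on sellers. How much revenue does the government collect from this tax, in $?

Before the tax: set 526.5 − 5.5P = 2P − 6 → P* = $71, Q* = 136.
With the tax collected from sellers, supply shifts: Qs = 2(P − 3) − 6.
New equilibrium: buyers pay $71.8, sellers receive $68.8, Q = 131.6. (Wedge: Pb − Ps = 3.)
Revenue = t · Q = 3 · 131.6 = $394.8.

Tax revenue = $394.8.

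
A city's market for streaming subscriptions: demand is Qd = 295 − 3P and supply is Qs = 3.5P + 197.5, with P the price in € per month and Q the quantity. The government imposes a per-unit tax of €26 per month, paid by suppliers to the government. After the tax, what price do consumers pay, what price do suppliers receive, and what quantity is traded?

Before the tax: set 295 − 3P = 3.5P + 197.5 → P* = €15, Q* = 250.
With the tax collected from suppliers, supply shifts: Qs = 3.5(P − 26) + 197.5.
Solving gives Q = 208 with consumers paying €29 and suppliers receiving €3 (the €26 wedge).

Consumers pay €29; suppliers receive €3; quantity = 208.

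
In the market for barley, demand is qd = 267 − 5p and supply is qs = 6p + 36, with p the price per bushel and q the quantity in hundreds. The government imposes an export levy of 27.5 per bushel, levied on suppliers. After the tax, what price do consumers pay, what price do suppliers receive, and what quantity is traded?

Before the tax: set 267 − 5p = 6p + 36 → p* = 21, q* = 162.
With the tax collected from suppliers, supply shifts: qs = 6(p − 27.5) + 36.
Solving gives q = 87 with consumers paying 36 and suppliers receiving 8.5 (the 27.5 wedge).
The less price-elastic side of the market bears the larger share of a per-unit tax.

Consumers pay 36; suppliers receive 8.5; quantity = 87.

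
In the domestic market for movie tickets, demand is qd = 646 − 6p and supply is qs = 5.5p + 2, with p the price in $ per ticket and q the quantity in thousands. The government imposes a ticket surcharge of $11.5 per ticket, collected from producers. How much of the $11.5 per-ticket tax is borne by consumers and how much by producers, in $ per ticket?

Without the tax, 646 − 6p = 5.5p + 2 gives 11.5p = 644, so p* = $56 and q* = 310.
With the tax collected from producers, supply shifts: qs = 5.5(p − 11.5) + 2.
New equilibrium: consumers pay $61.5, producers receive $50, q = 277. (Wedge: pb − ps = 11.5.)
Burden on consumers: $5.5; on producers: $6. (They sum to $11.5.)

Consumers bear $5.5 per ticket; producers bear $6 per ticket.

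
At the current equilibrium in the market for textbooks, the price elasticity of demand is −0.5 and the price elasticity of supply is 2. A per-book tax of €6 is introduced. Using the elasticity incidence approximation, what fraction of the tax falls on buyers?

Incidence ratio: buyers' share ≈ εs / (εs + |εd|) = 2 / (2 + 0.5) = 0.8.
Supply is the more elastic side, so buyers bear the larger share.

Buyers' share ≈ 0.8.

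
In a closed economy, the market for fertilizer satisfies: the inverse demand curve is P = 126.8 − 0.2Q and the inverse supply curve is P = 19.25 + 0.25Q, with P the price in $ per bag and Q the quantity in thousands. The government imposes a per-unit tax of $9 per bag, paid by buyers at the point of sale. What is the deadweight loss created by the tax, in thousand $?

Rewrite in direct form: Qd = 634 − 5P and Qs = 4P − 77.
Without the tax, 634 − 5P = 4P − 77 gives 9P = 711, so P* = $79 and Q* = 239.
With the tax collected from buyers, demand (in seller-price terms) shifts: Qd = 634 − 5(P + 9).
New equilibrium: buyers pay $83, suppliers receive $74, Q = 219. (Wedge: Pb − Ps = 9.)
Quantity falls by |ΔQ| = |239 − 219| = 20.
DWL = ½ · t · |ΔQ| = ½ · 9 · 20 = $90.

Deadweight loss = $90 thousand.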